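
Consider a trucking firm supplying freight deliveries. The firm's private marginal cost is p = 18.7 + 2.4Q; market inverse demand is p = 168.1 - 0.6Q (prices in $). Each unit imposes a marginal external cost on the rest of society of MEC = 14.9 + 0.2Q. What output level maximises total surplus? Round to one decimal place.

Q* = 42.0

Social marginal cost = private MC + MEC = 33.6 + 2.6Q.
Set SMC = demand: 33.6 + 2.6Q = 168.1 - 0.6Q → Q* = 42.0313.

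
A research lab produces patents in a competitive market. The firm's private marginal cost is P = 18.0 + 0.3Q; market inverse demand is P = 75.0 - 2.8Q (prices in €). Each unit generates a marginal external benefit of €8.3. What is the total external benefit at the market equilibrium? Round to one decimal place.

Market equilibrium (private): 18.0 + 0.3Q = 75.0 - 2.8Q → Q_m = 18.3871.
Total external benefit = MEB × Q_m = 8.3 × 18.3871 = 152.6129.

€152.6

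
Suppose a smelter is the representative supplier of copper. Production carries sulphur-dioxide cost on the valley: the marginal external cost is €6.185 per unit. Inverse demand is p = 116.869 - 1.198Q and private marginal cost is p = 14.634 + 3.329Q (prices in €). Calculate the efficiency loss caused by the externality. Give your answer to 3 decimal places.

DWL = €4.225

Market equilibrium (private): 14.634 + 3.329Q = 116.869 - 1.198Q → Q_m = 22.5834.
Social marginal cost = private MC + MEC = 20.819 + 3.329Q.
Set SMC = demand: 20.819 + 3.329Q = 116.869 - 1.198Q → Q* = 21.2171.
Height of the DWL triangle at Q_m is SMC(Q_m) − demand(Q_m) = MEC(Q_m) = 6.1850.
DWL = ½ × 1.3663 × 6.1850 = 4.2253.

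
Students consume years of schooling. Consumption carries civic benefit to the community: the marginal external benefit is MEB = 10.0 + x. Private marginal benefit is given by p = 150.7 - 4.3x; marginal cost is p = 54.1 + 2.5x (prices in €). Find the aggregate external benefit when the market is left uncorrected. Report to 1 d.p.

Market equilibrium (private): 54.1 + 2.5x = 150.7 - 4.3x → x_m = 14.2059.
Total external benefit = ∫₀^{x_m} (10.0 + 1.0x) dx = 10.0×14.2059 + ½×1.0×14.2059² = 242.9628.

€243.0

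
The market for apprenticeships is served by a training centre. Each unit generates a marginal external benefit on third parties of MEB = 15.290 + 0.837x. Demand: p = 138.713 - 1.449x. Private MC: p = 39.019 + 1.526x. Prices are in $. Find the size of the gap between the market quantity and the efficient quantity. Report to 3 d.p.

20.271 units

Market equilibrium (private): 39.019 + 1.526x = 138.713 - 1.449x → x_m = 33.5106.
Social marginal cost = private MC − MEB = 23.729 + 0.689x.
Set SMC = demand: 23.729 + 0.689x = 138.713 - 1.449x → x* = 53.7811.
Gap = |33.5106 − 53.7811| = 20.2705.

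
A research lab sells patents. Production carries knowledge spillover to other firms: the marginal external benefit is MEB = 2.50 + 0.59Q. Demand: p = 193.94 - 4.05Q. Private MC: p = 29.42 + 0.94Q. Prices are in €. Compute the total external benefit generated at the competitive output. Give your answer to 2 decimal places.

€403.09

Market equilibrium (private): 29.42 + 0.94Q = 193.94 - 4.05Q → Q_m = 32.9699.
Total external benefit = ∫₀^{Q_m} (2.50 + 0.59Q) dQ = 2.50×32.9699 + ½×0.59×32.9699² = 403.0940.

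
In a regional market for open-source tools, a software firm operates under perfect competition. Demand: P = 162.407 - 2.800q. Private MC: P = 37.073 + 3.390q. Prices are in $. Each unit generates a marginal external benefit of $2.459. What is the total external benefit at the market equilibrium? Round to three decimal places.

$49.789

Market equilibrium (private): 37.073 + 3.390q = 162.407 - 2.800q → q_m = 20.2478.
Total external benefit = MEB × q_m = 2.459 × 20.2478 = 49.7893.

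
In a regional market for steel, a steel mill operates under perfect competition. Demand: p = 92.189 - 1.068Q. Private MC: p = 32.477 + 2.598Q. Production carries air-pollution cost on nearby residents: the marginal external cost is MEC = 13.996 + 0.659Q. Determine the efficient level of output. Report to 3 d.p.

Q* = 10.570

Social marginal cost = private MC + MEC = 46.473 + 3.257Q.
Set SMC = demand: 46.473 + 3.257Q = 92.189 - 1.068Q → Q* = 10.5702.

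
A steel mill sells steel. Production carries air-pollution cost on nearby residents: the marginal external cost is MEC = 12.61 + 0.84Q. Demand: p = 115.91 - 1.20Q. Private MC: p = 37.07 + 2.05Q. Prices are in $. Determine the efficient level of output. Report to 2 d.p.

Q* = 16.19

Social marginal cost = private MC + MEC = 49.68 + 2.89Q.
Set SMC = demand: 49.68 + 2.89Q = 115.91 - 1.20Q → Q* = 16.1932.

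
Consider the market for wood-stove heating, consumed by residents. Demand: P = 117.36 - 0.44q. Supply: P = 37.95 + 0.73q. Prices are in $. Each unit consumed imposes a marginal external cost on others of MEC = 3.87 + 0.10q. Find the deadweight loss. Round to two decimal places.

DWL = $44.71

Market equilibrium (private): 37.95 + 0.73q = 117.36 - 0.44q → q_m = 67.8718.
Social marginal benefit = demand − MEC = 113.49 - 0.54q.
Set SMB = MC: 113.49 - 0.54q = 37.95 + 0.73q → q* = 59.4803.
The welfare-loss triangle has base |q_m − q*| and height MEC(q_m) (the vertical gap between SMB and MC is zero at q* and MEC at q_m).
DWL = ½ × 8.3915 × 10.6572 = 44.7149.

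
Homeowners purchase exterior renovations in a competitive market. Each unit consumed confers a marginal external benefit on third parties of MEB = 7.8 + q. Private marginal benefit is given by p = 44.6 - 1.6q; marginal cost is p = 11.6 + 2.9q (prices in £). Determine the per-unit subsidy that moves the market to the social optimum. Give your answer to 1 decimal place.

Social marginal benefit = demand + MEB = 52.4 - 0.6q.
Set SMB = MC: 52.4 - 0.6q = 11.6 + 2.9q → q* = 11.6571.
The Pigouvian subsidy equals MEB at q*: 7.8 + 1.0×11.6571 = 19.4571.

subsidy = £19.5 per unit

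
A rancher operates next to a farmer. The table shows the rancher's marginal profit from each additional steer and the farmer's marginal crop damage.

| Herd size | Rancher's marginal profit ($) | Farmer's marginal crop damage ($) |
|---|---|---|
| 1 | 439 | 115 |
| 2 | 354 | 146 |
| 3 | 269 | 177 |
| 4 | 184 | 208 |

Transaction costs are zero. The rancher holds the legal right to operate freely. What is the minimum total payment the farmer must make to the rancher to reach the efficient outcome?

Left alone the rancher would choose level 4 (marginal profit stays positive).
Efficient level: k* = 3 (marginal profit ≥ marginal crop damage through 3).
The farmer must at least cover the rancher's forgone profit from cutting 4→3: 184 = 184.

$184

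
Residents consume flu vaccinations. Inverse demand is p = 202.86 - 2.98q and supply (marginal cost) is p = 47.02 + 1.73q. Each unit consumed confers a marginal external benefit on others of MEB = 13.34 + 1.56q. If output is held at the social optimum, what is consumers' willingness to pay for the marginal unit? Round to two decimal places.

P = 42.81

Social marginal benefit = demand + MEB = 216.20 - 1.42q.
Set SMB = MC: 216.20 - 1.42q = 47.02 + 1.73q → q* = 53.7079.
Consumer price on the demand curve at q*: 202.86 − 2.98×53.7079 = 42.8105.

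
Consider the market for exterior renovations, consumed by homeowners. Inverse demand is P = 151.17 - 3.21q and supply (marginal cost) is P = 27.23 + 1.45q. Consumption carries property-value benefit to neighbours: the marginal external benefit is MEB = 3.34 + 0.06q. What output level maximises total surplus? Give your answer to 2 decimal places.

Social marginal benefit = demand + MEB = 154.51 - 3.15q.
Set SMB = MC: 154.51 - 3.15q = 27.23 + 1.45q → q* = 27.6696.

q* = 27.67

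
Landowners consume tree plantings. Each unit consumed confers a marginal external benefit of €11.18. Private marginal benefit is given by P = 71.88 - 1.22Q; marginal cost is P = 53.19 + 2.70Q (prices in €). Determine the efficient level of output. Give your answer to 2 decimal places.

Social marginal benefit = demand + MEB = 83.06 - 1.22Q.
Set SMB = MC: 83.06 - 1.22Q = 53.19 + 2.70Q → Q* = 7.6199.

Q* = 7.62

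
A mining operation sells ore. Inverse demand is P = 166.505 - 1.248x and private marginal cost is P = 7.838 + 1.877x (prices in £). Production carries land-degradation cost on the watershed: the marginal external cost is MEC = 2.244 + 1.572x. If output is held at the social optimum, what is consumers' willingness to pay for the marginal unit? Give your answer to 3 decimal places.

Social marginal cost = private MC + MEC = 10.082 + 3.449x.
Set SMC = demand: 10.082 + 3.449x = 166.505 - 1.248x → x* = 33.3027.
Consumer price on the demand curve at x*: 166.505 − 1.248×33.3027 = 124.9432.

P = £124.943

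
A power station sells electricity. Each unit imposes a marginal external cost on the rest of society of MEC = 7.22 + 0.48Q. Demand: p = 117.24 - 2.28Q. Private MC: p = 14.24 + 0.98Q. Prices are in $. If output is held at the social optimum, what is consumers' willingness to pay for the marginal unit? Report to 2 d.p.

Social marginal cost = private MC + MEC = 21.46 + 1.46Q.
Set SMC = demand: 21.46 + 1.46Q = 117.24 - 2.28Q → Q* = 25.6096.
Consumer price on the demand curve at Q*: 117.24 − 2.28×25.6096 = 58.8501.

P = $58.85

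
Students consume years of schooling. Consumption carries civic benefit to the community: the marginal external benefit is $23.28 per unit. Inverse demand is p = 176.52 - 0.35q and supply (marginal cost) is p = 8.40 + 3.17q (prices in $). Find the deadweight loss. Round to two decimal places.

Market equilibrium (private): 8.40 + 3.17q = 176.52 - 0.35q → q_m = 47.7614.
Social marginal benefit = demand + MEB = 199.80 - 0.35q.
Set SMB = MC: 199.80 - 0.35q = 8.40 + 3.17q → q* = 54.3750.
The welfare-loss triangle has base |q_m − q*| and height MEB(q_m) (the vertical gap between SMB and MC is zero at q* and MEB at q_m).
DWL = ½ × 6.6136 × 23.2800 = 76.9823.

DWL = $76.98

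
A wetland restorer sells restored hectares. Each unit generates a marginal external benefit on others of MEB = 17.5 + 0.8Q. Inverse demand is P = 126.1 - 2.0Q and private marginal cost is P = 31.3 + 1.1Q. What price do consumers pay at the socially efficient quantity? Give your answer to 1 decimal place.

Social marginal cost = private MC − MEB = 13.8 + 0.3Q.
Set SMC = demand: 13.8 + 0.3Q = 126.1 - 2.0Q → Q* = 48.8261.
Consumer price on the demand curve at Q*: 126.1 − 2.0×48.8261 = 28.4478.

P = 28.4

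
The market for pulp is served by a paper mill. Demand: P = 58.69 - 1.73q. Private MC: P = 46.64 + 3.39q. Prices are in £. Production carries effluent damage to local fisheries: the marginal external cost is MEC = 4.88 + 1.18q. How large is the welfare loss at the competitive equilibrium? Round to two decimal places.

DWL = £4.65

Market equilibrium (private): 46.64 + 3.39q = 58.69 - 1.73q → q_m = 2.3535.
Social marginal cost = private MC + MEC = 51.52 + 4.57q.
Set SMC = demand: 51.52 + 4.57q = 58.69 - 1.73q → q* = 1.1381.
The welfare-loss triangle has base |q_m − q*| and height MEC(q_m) (the vertical gap between SMC and demand is zero at q* and MEC at q_m).
DWL = ½ × 1.2154 × 7.6571 = 4.6532.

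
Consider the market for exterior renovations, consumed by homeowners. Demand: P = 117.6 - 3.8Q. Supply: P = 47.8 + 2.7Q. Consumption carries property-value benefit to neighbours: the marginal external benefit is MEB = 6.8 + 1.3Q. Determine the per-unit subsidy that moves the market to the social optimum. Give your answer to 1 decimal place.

Social marginal benefit = demand + MEB = 124.4 - 2.5Q.
Set SMB = MC: 124.4 - 2.5Q = 47.8 + 2.7Q → Q* = 14.7308.
The Pigouvian subsidy equals MEB at Q*: 6.8 + 1.3×14.7308 = 25.9500.

subsidy = 26.0 per unit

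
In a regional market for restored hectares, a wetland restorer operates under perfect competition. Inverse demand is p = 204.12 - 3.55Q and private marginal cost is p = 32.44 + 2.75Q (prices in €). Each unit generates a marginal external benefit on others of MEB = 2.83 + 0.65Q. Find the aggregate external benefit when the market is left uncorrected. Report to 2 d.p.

Market equilibrium (private): 32.44 + 2.75Q = 204.12 - 3.55Q → Q_m = 27.2508.
Total external benefit = ∫₀^{Q_m} (2.83 + 0.65Q) dQ = 2.83×27.2508 + ½×0.65×27.2508² = 318.4667.

€318.47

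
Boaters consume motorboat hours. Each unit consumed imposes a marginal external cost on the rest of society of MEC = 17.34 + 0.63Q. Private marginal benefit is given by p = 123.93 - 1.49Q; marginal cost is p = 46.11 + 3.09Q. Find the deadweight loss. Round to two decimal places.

Market equilibrium (private): 46.11 + 3.09Q = 123.93 - 1.49Q → Q_m = 16.9913.
Social marginal benefit = demand − MEC = 106.59 - 2.12Q.
Set SMB = MC: 106.59 - 2.12Q = 46.11 + 3.09Q → Q* = 11.6084.
Height of the DWL triangle at Q_m is MC(Q_m) − SMB(Q_m) = MEC(Q_m) = 28.0445.
DWL = ½ × 5.3829 × 28.0445 = 75.4804.

DWL = 75.48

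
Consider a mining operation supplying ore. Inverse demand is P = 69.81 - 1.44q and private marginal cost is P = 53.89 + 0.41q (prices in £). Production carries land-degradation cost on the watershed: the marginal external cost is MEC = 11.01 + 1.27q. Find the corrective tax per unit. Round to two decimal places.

tax = £13.01 per unit

Social marginal cost = private MC + MEC = 64.90 + 1.68q.
Set SMC = demand: 64.90 + 1.68q = 69.81 - 1.44q → q* = 1.5737.
The Pigouvian tax equals MEC at q*: 11.01 + 1.27×1.5737 = 13.0086.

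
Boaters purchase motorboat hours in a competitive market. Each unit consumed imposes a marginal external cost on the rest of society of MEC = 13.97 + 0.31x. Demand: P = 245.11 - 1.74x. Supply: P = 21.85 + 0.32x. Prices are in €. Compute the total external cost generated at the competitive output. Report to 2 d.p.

€3334.67

Market equilibrium (private): 21.85 + 0.32x = 245.11 - 1.74x → x_m = 108.3786.
Total external cost = ∫₀^{x_m} (13.97 + 0.31x) dx = 13.97×108.3786 + ½×0.31×108.3786² = 3334.6668.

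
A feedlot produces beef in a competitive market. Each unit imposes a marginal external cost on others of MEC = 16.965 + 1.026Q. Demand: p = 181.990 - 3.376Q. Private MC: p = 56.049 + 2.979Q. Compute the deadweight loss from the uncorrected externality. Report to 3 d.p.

Market equilibrium (private): 56.049 + 2.979Q = 181.990 - 3.376Q → Q_m = 19.8176.
Social marginal cost = private MC + MEC = 73.014 + 4.005Q.
Set SMC = demand: 73.014 + 4.005Q = 181.990 - 3.376Q → Q* = 14.7644.
The loss is the area between SMC and demand from Q* to Q_m; with linear curves that's a triangle of height MEC(Q_m).
DWL = ½ × 5.0532 × 37.2979 = 94.2369.

DWL = 94.237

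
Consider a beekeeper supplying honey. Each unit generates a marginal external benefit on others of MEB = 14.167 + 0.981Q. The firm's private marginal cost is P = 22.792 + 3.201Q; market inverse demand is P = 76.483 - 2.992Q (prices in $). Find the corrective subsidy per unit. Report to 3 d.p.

subsidy = $26.939 per unit

Social marginal cost = private MC − MEB = 8.625 + 2.220Q.
Set SMC = demand: 8.625 + 2.220Q = 76.483 - 2.992Q → Q* = 13.0196.
The Pigouvian subsidy equals MEB at Q*: 14.167 + 0.981×13.0196 = 26.9392.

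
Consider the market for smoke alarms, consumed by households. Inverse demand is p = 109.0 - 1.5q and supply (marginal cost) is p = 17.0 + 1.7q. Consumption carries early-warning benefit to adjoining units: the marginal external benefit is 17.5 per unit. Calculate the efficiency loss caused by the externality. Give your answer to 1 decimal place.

DWL = 47.9

Market equilibrium (private): 17.0 + 1.7q = 109.0 - 1.5q → q_m = 28.7500.
Social marginal benefit = demand + MEB = 126.5 - 1.5q.
Set SMB = MC: 126.5 - 1.5q = 17.0 + 1.7q → q* = 34.2188.
The loss is the area between SMB and MC from q* to q_m; with linear curves that's a triangle of height MEB(q_m).
DWL = ½ × 5.4688 × 17.5000 = 47.8520.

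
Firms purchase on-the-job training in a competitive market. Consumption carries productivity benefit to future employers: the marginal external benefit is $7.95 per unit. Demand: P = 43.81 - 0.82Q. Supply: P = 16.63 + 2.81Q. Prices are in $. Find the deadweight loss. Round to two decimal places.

DWL = $8.71

Market equilibrium (private): 16.63 + 2.81Q = 43.81 - 0.82Q → Q_m = 7.4876.
Social marginal benefit = demand + MEB = 51.76 - 0.82Q.
Set SMB = MC: 51.76 - 0.82Q = 16.63 + 2.81Q → Q* = 9.6777.
Height of the DWL triangle at Q_m is SMB(Q_m) − MC(Q_m) = MEB(Q_m) = 7.9500.
DWL = ½ × 2.1901 × 7.9500 = 8.7056.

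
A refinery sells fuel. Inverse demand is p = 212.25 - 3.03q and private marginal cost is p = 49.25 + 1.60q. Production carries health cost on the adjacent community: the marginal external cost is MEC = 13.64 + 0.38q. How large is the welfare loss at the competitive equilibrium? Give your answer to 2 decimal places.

Market equilibrium (private): 49.25 + 1.60q = 212.25 - 3.03q → q_m = 35.2052.
Social marginal cost = private MC + MEC = 62.89 + 1.98q.
Set SMC = demand: 62.89 + 1.98q = 212.25 - 3.03q → q* = 29.8124.
Height of the DWL triangle at q_m is SMC(q_m) − demand(q_m) = MEC(q_m) = 27.0180.
DWL = ½ × 5.3928 × 27.0180 = 72.8513.

DWL = 72.85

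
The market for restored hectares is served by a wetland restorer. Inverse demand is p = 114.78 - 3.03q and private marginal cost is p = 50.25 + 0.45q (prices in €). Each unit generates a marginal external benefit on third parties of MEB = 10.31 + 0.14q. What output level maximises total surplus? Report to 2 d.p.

Social marginal cost = private MC − MEB = 39.94 + 0.31q.
Set SMC = demand: 39.94 + 0.31q = 114.78 - 3.03q → q* = 22.4072.

q* = 22.41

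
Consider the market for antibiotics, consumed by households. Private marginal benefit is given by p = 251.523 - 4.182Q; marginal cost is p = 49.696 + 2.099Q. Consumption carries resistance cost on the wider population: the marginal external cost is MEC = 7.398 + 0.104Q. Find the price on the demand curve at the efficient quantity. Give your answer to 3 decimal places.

P = 124.177

Social marginal benefit = demand − MEC = 244.125 - 4.286Q.
Set SMB = MC: 244.125 - 4.286Q = 49.696 + 2.099Q → Q* = 30.4509.
Consumer price on the demand curve at Q*: 251.523 − 4.182×30.4509 = 124.1773.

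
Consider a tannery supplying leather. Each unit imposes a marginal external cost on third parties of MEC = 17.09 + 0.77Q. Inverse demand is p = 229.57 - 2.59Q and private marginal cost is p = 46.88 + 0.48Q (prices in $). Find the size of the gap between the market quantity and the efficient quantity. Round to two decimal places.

16.38 units

Market equilibrium (private): 46.88 + 0.48Q = 229.57 - 2.59Q → Q_m = 59.5081.
Social marginal cost = private MC + MEC = 63.97 + 1.25Q.
Set SMC = demand: 63.97 + 1.25Q = 229.57 - 2.59Q → Q* = 43.1250.
Gap = |59.5081 − 43.1250| = 16.3831.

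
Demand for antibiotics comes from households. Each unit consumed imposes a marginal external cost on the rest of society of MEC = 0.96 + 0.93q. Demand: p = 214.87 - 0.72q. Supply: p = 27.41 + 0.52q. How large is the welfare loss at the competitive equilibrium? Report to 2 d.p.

DWL = 4617.01

Market equilibrium (private): 27.41 + 0.52q = 214.87 - 0.72q → q_m = 151.1774.
Social marginal benefit = demand − MEC = 213.91 - 1.65q.
Set SMB = MC: 213.91 - 1.65q = 27.41 + 0.52q → q* = 85.9447.
Height of the DWL triangle at q_m is MC(q_m) − SMB(q_m) = MEC(q_m) = 141.5550.
DWL = ½ × 65.2327 × 141.5550 = 4617.0074.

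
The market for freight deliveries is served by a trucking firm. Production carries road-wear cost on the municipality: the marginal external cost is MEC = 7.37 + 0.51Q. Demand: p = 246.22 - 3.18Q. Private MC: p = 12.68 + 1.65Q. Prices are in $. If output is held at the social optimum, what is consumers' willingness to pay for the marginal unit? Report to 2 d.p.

Social marginal cost = private MC + MEC = 20.05 + 2.16Q.
Set SMC = demand: 20.05 + 2.16Q = 246.22 - 3.18Q → Q* = 42.3539.
Consumer price on the demand curve at Q*: 246.22 − 3.18×42.3539 = 111.5346.

P = $111.53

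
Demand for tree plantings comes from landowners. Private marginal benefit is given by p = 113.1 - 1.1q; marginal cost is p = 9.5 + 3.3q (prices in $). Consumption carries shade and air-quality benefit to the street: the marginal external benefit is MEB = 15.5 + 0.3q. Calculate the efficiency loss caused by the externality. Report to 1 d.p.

Market equilibrium (private): 9.5 + 3.3q = 113.1 - 1.1q → q_m = 23.5455.
Social marginal benefit = demand + MEB = 128.6 - 0.8q.
Set SMB = MC: 128.6 - 0.8q = 9.5 + 3.3q → q* = 29.0488.
The welfare-loss triangle has base |q_m − q*| and height MEB(q_m) (the vertical gap between SMB and MC is zero at q* and MEB at q_m).
DWL = ½ × 5.5033 × 22.5636 = 62.0871.

DWL = $62.1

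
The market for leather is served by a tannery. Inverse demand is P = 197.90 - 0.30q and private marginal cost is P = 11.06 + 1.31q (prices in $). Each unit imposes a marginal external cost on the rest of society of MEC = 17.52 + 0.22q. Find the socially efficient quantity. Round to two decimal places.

q* = 92.52

Social marginal cost = private MC + MEC = 28.58 + 1.53q.
Set SMC = demand: 28.58 + 1.53q = 197.90 - 0.30q → q* = 92.5246.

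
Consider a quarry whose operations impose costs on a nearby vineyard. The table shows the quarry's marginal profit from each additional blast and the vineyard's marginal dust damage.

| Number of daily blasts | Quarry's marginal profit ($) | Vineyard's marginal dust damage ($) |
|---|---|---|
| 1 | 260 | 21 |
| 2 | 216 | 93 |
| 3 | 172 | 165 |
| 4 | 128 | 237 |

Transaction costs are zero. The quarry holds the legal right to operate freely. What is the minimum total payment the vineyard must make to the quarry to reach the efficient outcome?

Left alone the quarry would choose level 4 (marginal profit stays positive).
Efficient level: k* = 3 (marginal profit ≥ marginal dust damage through 3).
The vineyard must at least cover the quarry's forgone profit from cutting 4→3: 128 = 128.

$128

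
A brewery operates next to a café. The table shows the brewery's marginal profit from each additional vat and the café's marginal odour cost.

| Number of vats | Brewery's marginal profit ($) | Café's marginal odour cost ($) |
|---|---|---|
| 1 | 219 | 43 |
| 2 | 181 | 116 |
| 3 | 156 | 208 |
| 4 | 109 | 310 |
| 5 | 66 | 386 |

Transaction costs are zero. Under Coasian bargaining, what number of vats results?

Bargaining reaches the level where marginal profit last exceeds marginal odour cost.
That holds through level 2 (181 ≥ 116) but not at 3 (156 < 208).

2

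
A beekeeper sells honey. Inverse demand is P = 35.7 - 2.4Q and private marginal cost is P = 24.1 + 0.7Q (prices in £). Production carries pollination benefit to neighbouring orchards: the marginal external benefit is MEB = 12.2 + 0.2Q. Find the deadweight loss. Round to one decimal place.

DWL = £28.9

Market equilibrium (private): 24.1 + 0.7Q = 35.7 - 2.4Q → Q_m = 3.7419.
Social marginal cost = private MC − MEB = 11.9 + 0.5Q.
Set SMC = demand: 11.9 + 0.5Q = 35.7 - 2.4Q → Q* = 8.2069.
Height of the DWL triangle at Q_m is demand(Q_m) − SMC(Q_m) = MEB(Q_m) = 12.9484.
DWL = ½ × 4.4650 × 12.9484 = 28.9073.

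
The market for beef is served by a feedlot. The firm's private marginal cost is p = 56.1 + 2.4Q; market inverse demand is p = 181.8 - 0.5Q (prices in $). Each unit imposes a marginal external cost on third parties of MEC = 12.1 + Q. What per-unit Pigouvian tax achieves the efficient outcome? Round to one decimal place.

Social marginal cost = private MC + MEC = 68.2 + 3.4Q.
Set SMC = demand: 68.2 + 3.4Q = 181.8 - 0.5Q → Q* = 29.1282.
The Pigouvian tax equals MEC at Q*: 12.1 + 1.0×29.1282 = 41.2282.

tax = $41.2 per unit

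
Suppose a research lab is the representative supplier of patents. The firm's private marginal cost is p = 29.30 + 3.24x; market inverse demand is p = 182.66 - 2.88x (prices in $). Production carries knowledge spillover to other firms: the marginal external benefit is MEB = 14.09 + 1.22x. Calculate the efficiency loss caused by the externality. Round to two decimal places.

DWL = $203.54

Market equilibrium (private): 29.30 + 3.24x = 182.66 - 2.88x → x_m = 25.0588.
Social marginal cost = private MC − MEB = 15.21 + 2.02x.
Set SMC = demand: 15.21 + 2.02x = 182.66 - 2.88x → x* = 34.1735.
The welfare-loss triangle has base |x_m − x*| and height MEB(x_m) (the vertical gap between SMC and demand is zero at x* and MEB at x_m).
DWL = ½ × 9.1147 × 44.6618 = 203.5395.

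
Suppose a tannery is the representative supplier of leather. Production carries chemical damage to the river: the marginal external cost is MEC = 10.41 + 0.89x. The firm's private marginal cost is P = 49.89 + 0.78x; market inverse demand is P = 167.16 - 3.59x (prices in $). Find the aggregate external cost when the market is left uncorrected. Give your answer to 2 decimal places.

Market equilibrium (private): 49.89 + 0.78x = 167.16 - 3.59x → x_m = 26.8352.
Total external cost = ∫₀^{x_m} (10.41 + 0.89x) dx = 10.41×26.8352 + ½×0.89×26.8352² = 599.8114.

$599.81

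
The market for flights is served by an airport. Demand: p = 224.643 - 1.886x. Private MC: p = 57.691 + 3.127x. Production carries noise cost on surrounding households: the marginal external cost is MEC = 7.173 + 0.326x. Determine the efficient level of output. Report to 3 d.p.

Social marginal cost = private MC + MEC = 64.864 + 3.453x.
Set SMC = demand: 64.864 + 3.453x = 224.643 - 1.886x → x* = 29.9268.

x* = 29.927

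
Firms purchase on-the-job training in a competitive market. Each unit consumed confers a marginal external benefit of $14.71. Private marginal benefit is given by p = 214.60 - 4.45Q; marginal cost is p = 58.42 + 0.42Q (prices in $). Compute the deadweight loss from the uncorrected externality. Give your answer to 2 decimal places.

DWL = $22.22

Market equilibrium (private): 58.42 + 0.42Q = 214.60 - 4.45Q → Q_m = 32.0698.
Social marginal benefit = demand + MEB = 229.31 - 4.45Q.
Set SMB = MC: 229.31 - 4.45Q = 58.42 + 0.42Q → Q* = 35.0903.
The loss is the area between SMB and MC from Q* to Q_m; with linear curves that's a triangle of height MEB(Q_m).
DWL = ½ × 3.0205 × 14.7100 = 22.2158.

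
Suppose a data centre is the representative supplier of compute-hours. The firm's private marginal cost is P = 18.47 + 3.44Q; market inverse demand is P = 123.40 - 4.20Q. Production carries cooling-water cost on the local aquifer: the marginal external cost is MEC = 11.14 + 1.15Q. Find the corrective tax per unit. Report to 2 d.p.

Social marginal cost = private MC + MEC = 29.61 + 4.59Q.
Set SMC = demand: 29.61 + 4.59Q = 123.40 - 4.20Q → Q* = 10.6701.
The Pigouvian tax equals MEC at Q*: 11.14 + 1.15×10.6701 = 23.4106.

tax = 23.41 per unit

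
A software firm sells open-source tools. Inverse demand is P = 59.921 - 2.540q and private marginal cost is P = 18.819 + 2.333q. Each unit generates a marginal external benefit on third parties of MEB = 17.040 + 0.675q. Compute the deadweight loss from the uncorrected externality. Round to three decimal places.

Market equilibrium (private): 18.819 + 2.333q = 59.921 - 2.540q → q_m = 8.4346.
Social marginal cost = private MC − MEB = 1.779 + 1.658q.
Set SMC = demand: 1.779 + 1.658q = 59.921 - 2.540q → q* = 13.8499.
Height of the DWL triangle at q_m is demand(q_m) − SMC(q_m) = MEB(q_m) = 22.7334.
DWL = ½ × 5.4153 × 22.7334 = 61.5541.

DWL = 61.554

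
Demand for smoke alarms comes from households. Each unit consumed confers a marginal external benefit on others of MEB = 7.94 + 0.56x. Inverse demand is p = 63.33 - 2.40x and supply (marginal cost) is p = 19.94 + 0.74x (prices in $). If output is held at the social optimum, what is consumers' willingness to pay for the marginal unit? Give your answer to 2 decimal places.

P = $15.58

Social marginal benefit = demand + MEB = 71.27 - 1.84x.
Set SMB = MC: 71.27 - 1.84x = 19.94 + 0.74x → x* = 19.8953.
Consumer price on the demand curve at x*: 63.33 − 2.40×19.8953 = 15.5813.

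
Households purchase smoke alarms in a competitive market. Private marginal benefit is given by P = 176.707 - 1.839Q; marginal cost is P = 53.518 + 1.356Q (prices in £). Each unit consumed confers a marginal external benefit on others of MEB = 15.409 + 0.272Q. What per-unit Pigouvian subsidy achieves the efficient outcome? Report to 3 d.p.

subsidy = £28.306 per unit

Social marginal benefit = demand + MEB = 192.116 - 1.567Q.
Set SMB = MC: 192.116 - 1.567Q = 53.518 + 1.356Q → Q* = 47.4164.
The Pigouvian subsidy equals MEB at Q*: 15.409 + 0.272×47.4164 = 28.3063.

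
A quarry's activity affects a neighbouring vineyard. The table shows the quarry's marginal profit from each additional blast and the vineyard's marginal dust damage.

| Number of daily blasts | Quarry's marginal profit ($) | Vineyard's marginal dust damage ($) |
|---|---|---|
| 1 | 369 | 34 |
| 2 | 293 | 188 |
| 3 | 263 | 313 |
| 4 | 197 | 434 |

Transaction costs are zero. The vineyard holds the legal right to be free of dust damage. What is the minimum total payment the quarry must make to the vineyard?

$222

Efficient level: marginal profit ≥ marginal dust damage through level 2, so k* = 2.
With the vineyard holding the right, the quarry must at least compensate total damage at k*: 34 + 188 = 222.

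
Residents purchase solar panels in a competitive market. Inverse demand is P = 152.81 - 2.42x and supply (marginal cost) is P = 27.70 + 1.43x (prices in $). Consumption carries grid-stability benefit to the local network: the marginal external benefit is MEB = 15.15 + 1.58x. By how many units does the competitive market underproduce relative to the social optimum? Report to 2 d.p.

Market equilibrium (private): 27.70 + 1.43x = 152.81 - 2.42x → x_m = 32.4961.
Social marginal benefit = demand + MEB = 167.96 - 0.84x.
Set SMB = MC: 167.96 - 0.84x = 27.70 + 1.43x → x* = 61.7885.
Gap = |32.4961 − 61.7885| = 29.2924.

29.29 units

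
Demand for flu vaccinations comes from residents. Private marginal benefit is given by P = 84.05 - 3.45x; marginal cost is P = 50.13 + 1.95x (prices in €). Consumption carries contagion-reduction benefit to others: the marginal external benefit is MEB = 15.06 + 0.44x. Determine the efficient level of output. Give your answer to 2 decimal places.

x* = 9.88

Social marginal benefit = demand + MEB = 99.11 - 3.01x.
Set SMB = MC: 99.11 - 3.01x = 50.13 + 1.95x → x* = 9.8750.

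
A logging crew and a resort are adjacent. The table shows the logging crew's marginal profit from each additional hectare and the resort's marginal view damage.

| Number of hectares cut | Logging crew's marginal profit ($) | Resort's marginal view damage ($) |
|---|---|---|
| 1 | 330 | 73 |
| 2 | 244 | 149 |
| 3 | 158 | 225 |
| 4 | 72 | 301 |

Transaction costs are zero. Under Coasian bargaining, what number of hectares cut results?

Bargaining reaches the level where marginal profit last exceeds marginal view damage.
That holds through level 2 (244 ≥ 149) but not at 3 (158 < 225).

2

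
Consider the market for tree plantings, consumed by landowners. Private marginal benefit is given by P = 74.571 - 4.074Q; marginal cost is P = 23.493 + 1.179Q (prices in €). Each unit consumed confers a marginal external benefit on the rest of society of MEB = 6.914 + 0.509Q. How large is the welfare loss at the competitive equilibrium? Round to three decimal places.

DWL = €14.833

Market equilibrium (private): 23.493 + 1.179Q = 74.571 - 4.074Q → Q_m = 9.7236.
Social marginal benefit = demand + MEB = 81.485 - 3.565Q.
Set SMB = MC: 81.485 - 3.565Q = 23.493 + 1.179Q → Q* = 12.2243.
Height of the DWL triangle at Q_m is SMB(Q_m) − MC(Q_m) = MEB(Q_m) = 11.8633.
DWL = ½ × 2.5007 × 11.8633 = 14.8333.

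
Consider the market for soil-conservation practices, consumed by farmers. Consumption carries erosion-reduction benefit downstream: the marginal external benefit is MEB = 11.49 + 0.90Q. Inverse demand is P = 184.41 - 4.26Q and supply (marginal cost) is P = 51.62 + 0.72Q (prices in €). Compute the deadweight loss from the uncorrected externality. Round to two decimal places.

DWL = €154.34

Market equilibrium (private): 51.62 + 0.72Q = 184.41 - 4.26Q → Q_m = 26.6647.
Social marginal benefit = demand + MEB = 195.90 - 3.36Q.
Set SMB = MC: 195.90 - 3.36Q = 51.62 + 0.72Q → Q* = 35.3627.
The loss is the area between SMB and MC from Q* to Q_m; with linear curves that's a triangle of height MEB(Q_m).
DWL = ½ × 8.6980 × 35.4882 = 154.3382.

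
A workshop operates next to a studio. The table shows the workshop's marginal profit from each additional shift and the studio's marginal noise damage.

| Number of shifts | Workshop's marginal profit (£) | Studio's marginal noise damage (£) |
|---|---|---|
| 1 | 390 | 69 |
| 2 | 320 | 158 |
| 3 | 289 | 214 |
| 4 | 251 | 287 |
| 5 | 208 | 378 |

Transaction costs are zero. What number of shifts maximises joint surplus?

3

Bargaining reaches the level where marginal profit last exceeds marginal noise damage.
That holds through level 3 (289 ≥ 214) but not at 4 (251 < 287).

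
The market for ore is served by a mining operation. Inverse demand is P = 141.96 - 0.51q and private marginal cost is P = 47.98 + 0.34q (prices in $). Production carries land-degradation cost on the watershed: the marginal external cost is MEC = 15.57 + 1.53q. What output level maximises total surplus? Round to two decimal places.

Social marginal cost = private MC + MEC = 63.55 + 1.87q.
Set SMC = demand: 63.55 + 1.87q = 141.96 - 0.51q → q* = 32.9454.

q* = 32.95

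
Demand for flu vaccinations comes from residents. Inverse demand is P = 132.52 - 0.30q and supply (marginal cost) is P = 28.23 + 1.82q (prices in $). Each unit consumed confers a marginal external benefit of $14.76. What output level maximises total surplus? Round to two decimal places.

q* = 56.16

Social marginal benefit = demand + MEB = 147.28 - 0.30q.
Set SMB = MC: 147.28 - 0.30q = 28.23 + 1.82q → q* = 56.1557.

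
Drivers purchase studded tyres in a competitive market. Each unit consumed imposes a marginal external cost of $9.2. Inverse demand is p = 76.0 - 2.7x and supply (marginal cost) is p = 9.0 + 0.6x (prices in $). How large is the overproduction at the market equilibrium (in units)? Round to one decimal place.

Market equilibrium (private): 9.0 + 0.6x = 76.0 - 2.7x → x_m = 20.3030.
Social marginal benefit = demand − MEC = 66.8 - 2.7x.
Set SMB = MC: 66.8 - 2.7x = 9.0 + 0.6x → x* = 17.5152.
Gap = |20.3030 − 17.5152| = 2.7878.

2.8 units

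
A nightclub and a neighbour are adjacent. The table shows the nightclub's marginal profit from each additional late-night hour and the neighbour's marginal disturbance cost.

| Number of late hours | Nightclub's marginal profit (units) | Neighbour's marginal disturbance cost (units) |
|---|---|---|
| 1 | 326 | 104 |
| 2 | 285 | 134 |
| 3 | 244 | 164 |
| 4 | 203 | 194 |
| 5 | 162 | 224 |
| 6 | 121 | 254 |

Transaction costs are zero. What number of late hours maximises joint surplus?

Bargaining reaches the level where marginal profit last exceeds marginal disturbance cost.
That holds through level 4 (203 ≥ 194) but not at 5 (162 < 224).

4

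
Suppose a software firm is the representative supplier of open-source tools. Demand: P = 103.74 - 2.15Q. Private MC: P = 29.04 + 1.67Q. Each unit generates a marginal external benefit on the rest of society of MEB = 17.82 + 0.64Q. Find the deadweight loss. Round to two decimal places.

Market equilibrium (private): 29.04 + 1.67Q = 103.74 - 2.15Q → Q_m = 19.5550.
Social marginal cost = private MC − MEB = 11.22 + 1.03Q.
Set SMC = demand: 11.22 + 1.03Q = 103.74 - 2.15Q → Q* = 29.0943.
Between Q* and Q_m the wedge demand − SMC runs linearly from 0 to MEB(Q_m), so the loss is a triangle.
DWL = ½ × 9.5393 × 30.3352 = 144.6883.

DWL = 144.69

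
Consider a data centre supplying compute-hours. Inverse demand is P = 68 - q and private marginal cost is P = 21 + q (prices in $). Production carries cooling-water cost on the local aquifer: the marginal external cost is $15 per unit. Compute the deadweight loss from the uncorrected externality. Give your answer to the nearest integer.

DWL = $56

Market equilibrium (private): 21 + q = 68 - q → q_m = 23.5000.
Social marginal cost = private MC + MEC = 36 + q.
Set SMC = demand: 36 + q = 68 - q → q* = 16.0000.
Height of the DWL triangle at q_m is SMC(q_m) − demand(q_m) = MEC(q_m) = 15.0000.
DWL = ½ × 7.5000 × 15.0000 = 56.2500.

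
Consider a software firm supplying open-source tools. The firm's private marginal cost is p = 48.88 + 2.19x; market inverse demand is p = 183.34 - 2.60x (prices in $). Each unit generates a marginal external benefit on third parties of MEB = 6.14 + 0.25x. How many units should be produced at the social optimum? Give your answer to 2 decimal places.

Social marginal cost = private MC − MEB = 42.74 + 1.94x.
Set SMC = demand: 42.74 + 1.94x = 183.34 - 2.60x → x* = 30.9692.

x* = 30.97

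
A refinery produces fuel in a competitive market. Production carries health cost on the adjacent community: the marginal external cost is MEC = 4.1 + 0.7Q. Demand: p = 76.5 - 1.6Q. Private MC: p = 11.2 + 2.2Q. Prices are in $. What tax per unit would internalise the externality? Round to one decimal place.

tax = $13.6 per unit

Social marginal cost = private MC + MEC = 15.3 + 2.9Q.
Set SMC = demand: 15.3 + 2.9Q = 76.5 - 1.6Q → Q* = 13.6000.
The Pigouvian tax equals MEC at Q*: 4.1 + 0.7×13.6000 = 13.6200.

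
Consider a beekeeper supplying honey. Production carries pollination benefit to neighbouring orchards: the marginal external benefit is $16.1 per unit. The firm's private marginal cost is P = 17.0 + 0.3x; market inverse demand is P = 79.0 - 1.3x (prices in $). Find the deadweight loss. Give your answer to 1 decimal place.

Market equilibrium (private): 17.0 + 0.3x = 79.0 - 1.3x → x_m = 38.7500.
Social marginal cost = private MC − MEB = 0.9 + 0.3x.
Set SMC = demand: 0.9 + 0.3x = 79.0 - 1.3x → x* = 48.8125.
The welfare-loss triangle has base |x_m − x*| and height MEB(x_m) (the vertical gap between SMC and demand is zero at x* and MEB at x_m).
DWL = ½ × 10.0625 × 16.1000 = 81.0031.

DWL = $81.0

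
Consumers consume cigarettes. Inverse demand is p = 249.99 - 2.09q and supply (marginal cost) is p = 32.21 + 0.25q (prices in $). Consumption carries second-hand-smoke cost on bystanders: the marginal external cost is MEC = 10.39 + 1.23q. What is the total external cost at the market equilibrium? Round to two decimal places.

Market equilibrium (private): 32.21 + 0.25q = 249.99 - 2.09q → q_m = 93.0684.
Total external cost = ∫₀^{q_m} (10.39 + 1.23q) dq = 10.39×93.0684 + ½×1.23×93.0684² = 6293.9428.

$6293.94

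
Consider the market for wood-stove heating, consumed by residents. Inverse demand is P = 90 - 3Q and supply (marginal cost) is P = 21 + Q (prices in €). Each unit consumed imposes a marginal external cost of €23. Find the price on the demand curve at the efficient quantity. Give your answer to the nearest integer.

P = €56

Social marginal benefit = demand − MEC = 67 - 3Q.
Set SMB = MC: 67 - 3Q = 21 + Q → Q* = 11.5000.
Consumer price on the demand curve at Q*: 90 − 3×11.5000 = 55.5000.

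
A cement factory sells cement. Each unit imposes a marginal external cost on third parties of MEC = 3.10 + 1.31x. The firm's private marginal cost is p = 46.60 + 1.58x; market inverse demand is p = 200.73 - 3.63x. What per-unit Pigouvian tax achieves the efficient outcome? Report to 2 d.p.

Social marginal cost = private MC + MEC = 49.70 + 2.89x.
Set SMC = demand: 49.70 + 2.89x = 200.73 - 3.63x → x* = 23.1641.
The Pigouvian tax equals MEC at x*: 3.10 + 1.31×23.1641 = 33.4450.

tax = 33.44 per unit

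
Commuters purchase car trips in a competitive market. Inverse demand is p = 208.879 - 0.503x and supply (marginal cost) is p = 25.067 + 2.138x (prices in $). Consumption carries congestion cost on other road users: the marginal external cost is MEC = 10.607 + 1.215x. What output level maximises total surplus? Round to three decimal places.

Social marginal benefit = demand − MEC = 198.272 - 1.718x.
Set SMB = MC: 198.272 - 1.718x = 25.067 + 2.138x → x* = 44.9183.

x* = 44.918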